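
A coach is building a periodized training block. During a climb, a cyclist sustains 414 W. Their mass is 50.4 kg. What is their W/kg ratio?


Power-to-weight = 414 W / 50.4 kg
= 8.214 W/kg

8.214 W/kg


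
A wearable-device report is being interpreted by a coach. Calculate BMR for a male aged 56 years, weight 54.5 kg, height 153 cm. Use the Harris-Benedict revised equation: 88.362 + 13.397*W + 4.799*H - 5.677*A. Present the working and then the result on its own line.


Substituting values:
W term = 13.397 * 54.5 = 730.1365
H term = 4.799 * 153 = 734.247
A term = 5.677 * 56 = 317.912
BMR = 1234.83 kcal/day

1234.83 kcal/day


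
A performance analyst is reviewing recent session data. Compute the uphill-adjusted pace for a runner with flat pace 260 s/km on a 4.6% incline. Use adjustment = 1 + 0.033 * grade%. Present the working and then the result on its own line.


Adjustment factor = 1 + 0.033 * 4.6 = 1.1518
Grade-adjusted pace = 260 * 1.1518 = 299.47 s/km

299.47 s/km


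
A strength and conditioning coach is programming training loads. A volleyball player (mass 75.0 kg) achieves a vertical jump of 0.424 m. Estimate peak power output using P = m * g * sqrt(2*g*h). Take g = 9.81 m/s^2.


2 * g * h = 2 * 9.81 * 0.424 = 8.31888
sqrt(8.31888) = 2.884247 m/s
P = 75.0 * 9.81 * 2.884247 = 2122.08 W

2122.08 W


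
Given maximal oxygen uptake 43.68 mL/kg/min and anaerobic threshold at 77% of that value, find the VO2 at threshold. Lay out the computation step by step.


Percentage as decimal = 0.77
VO2 at AT = 43.68 * 0.77 = 33.63 mL/kg/min

33.63 mL/kg/min


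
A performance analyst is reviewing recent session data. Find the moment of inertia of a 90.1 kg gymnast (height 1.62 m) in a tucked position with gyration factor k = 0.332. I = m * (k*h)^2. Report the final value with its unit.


Radius of gyration = 0.332 * 1.62 = 0.53784 m
I = 90.1 * 0.53784^2
= 90.1 * 0.289272
= 26.063 kg*m^2

26.063 kg*m^2


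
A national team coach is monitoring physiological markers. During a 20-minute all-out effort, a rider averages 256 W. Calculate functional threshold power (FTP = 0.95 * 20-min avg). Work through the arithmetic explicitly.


FTP = 0.95 * 256
= 243.2 W

243.2 W


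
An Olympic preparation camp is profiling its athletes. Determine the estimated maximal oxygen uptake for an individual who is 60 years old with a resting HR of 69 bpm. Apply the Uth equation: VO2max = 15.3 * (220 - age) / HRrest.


HRmax = 220 - 60 = 160
VO2max = 15.3 * (160 / 69)
= 15.3 * 2.3188
= 35.48 mL/kg/min

35.48 mL/kg/min


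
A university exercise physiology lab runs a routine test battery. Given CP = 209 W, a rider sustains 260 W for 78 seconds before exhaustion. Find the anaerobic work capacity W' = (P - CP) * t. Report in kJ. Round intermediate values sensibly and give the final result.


Excess power = 260 - 209 = 51 W
Work above CP = 51 * 78 = 3978 J
W' = 3.978 kJ

3.978 kJ


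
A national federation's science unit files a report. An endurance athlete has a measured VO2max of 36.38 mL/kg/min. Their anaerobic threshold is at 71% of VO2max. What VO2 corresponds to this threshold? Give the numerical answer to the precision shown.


Anaerobic threshold VO2 = VO2max * 71%
= 36.38 * 0.71
= 25.83 mL/kg/min

25.83 mL/kg/min


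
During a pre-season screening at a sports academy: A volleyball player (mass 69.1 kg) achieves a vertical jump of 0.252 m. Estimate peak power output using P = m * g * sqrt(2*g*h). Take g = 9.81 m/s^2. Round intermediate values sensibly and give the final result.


2 * g * h = 2 * 9.81 * 0.252 = 4.94424
sqrt(4.94424) = 2.223565 m/s
P = 69.1 * 9.81 * 2.223565 = 1507.29 W

1507.29 W


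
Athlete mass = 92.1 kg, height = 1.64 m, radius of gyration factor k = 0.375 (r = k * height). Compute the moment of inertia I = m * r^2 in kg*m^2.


r = k * height = 0.375 * 1.64 = 0.615 m
r^2 = 0.615^2 = 0.378225
I = 92.1 * 0.378225 = 34.835 kg*m^2

34.835 kg*m^2


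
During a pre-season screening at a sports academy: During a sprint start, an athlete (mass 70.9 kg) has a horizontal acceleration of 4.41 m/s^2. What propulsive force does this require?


Propulsive force = mass * acceleration
= 70.9 kg * 4.41 m/s^2
= 312.67 N

312.67 N


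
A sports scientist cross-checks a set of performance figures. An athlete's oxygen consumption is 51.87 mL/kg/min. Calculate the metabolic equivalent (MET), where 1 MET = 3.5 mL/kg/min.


MET = VO2 / 3.5
= 51.87 / 3.5
= 14.82 METs

14.82 METs


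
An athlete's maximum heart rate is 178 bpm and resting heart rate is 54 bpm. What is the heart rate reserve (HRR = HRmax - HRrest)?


HRR = HRmax - HRrest
= 178 - 54
= 124 bpm

124 bpm


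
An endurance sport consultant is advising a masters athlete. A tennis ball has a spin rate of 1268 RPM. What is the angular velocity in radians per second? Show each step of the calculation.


Convert RPM to rad/s: multiply by 2*pi and divide by 60
omega = 1268 * 2 * pi / 60
= 132.785 rad/s

132.785 rad/s


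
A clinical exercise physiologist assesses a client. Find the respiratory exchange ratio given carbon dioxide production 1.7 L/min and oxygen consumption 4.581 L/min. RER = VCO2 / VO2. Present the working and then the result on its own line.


VCO2 = 1.7 L/min
VO2 = 4.581 L/min
RER = 1.7 / 4.581 = 0.3711

0.3711


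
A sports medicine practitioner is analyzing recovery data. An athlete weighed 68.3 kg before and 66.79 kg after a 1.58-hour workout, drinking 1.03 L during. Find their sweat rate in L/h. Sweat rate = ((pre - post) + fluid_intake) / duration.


Body mass change = 1.51 kg
Total sweat loss = 1.51 + 1.03 = 2.54 L
Rate = 2.54 / 1.58 = 1.608 L/h

1.608 L/h


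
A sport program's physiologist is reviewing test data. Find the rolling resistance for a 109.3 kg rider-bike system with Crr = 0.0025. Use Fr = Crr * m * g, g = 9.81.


m * g = 109.3 * 9.81 = 1072.233 N
Fr = 0.0025 * 1072.233 = 2.681 N

2.681 N


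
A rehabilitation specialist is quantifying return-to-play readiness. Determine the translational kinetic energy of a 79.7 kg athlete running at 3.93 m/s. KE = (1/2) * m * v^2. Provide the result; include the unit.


KE = 0.5 * m * v^2
= 0.5 * 79.7 * 3.93^2
= 0.5 * 79.7 * 15.4449
= 615.48 J

615.48 J


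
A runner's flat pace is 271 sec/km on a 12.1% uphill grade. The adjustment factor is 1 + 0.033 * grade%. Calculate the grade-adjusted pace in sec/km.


Factor = 1 + 0.033 * 12.1 = 1.3993
Adjusted pace = 271 * 1.3993
= 379.21 sec/km

379.21 s/km


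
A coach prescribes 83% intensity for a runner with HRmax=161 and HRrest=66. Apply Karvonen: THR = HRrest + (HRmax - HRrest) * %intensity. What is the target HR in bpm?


Heart rate reserve = 161 - 66 = 95
Intensity fraction = 83 / 100 = 0.83
THR = 66 + 95 * 0.83 = 144.85 bpm

144.85 bpm


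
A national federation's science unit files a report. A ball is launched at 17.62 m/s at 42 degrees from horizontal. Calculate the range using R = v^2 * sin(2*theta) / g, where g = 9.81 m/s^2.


sin(2 * 42) = sin(84) = 0.994522
v^2 = 17.62^2 = 310.4644
R = 310.4644 * 0.994522 / 9.81
= 31.474 m

31.474 m


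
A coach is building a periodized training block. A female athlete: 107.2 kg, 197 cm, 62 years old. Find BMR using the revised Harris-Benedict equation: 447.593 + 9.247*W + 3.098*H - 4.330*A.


Intercept = 447.593
Weight contribution = 9.247 * 107.2 = 991.2784
Height contribution = 3.098 * 197 = 610.306
Age contribution = 4.33 * 62 = 268.46
BMR = 447.593 + 991.2784 + 610.306 - 268.46
= 1780.72 kcal/day

1780.72 kcal/day


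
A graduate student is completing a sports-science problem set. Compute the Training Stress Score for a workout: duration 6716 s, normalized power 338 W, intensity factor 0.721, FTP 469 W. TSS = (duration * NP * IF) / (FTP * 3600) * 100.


Product = 6716 * 338 * 0.721 = 1636675.768
Base = 469 * 3600 = 1688400
TSS = 1636675.768 / 1688400 * 100 = 96.94

96.94 TSS


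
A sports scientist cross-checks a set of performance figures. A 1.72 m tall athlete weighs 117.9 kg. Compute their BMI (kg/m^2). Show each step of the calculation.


height^2 = 2.9584 m^2
BMI = 117.9 / 2.9584 = 39.85 kg/m^2

39.85 kg/m^2


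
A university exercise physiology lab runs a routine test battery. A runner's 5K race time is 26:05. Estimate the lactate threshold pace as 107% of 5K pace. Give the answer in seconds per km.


Total race time = 26*60 + 5 = 1565 seconds
5K pace = 1565 / 5 = 313.0 sec/km
LT pace = 313.0 * 1.07 = 334.91 sec/km

334.91 s/km


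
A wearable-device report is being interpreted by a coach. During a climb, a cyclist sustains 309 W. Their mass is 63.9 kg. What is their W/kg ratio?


Power-to-weight = 309 W / 63.9 kg
= 4.836 W/kg

4.836 W/kg


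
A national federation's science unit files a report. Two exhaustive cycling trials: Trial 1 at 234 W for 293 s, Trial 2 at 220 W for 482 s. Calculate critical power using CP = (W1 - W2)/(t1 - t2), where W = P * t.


W1 = 234 * 293 = 68562 J
W2 = 220 * 482 = 106040 J
CP = (68562 - 106040) / (293 - 482)
= -37478 / -189
= 198.3 W

198.3 W


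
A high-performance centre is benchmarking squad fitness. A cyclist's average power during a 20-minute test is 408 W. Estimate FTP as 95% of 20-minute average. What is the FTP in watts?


FTP = 20-min power * 0.95
= 408 * 0.95
= 387.6 W

387.6 W


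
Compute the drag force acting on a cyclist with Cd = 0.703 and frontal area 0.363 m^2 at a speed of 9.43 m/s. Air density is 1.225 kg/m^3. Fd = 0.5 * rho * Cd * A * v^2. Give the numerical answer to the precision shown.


Step 1: v^2 = 88.9249
Step 2: Fd = 0.5 * 1.225 * 0.703 * 0.363 * 88.9249
= 13.899 N

13.899 N


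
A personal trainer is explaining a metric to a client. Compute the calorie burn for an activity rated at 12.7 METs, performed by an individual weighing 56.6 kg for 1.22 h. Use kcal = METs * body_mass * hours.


Product of METs and mass = 12.7 * 56.6 = 718.82
Total kcal = 718.82 * 1.22 = 876.96 kcal

876.96 kcal


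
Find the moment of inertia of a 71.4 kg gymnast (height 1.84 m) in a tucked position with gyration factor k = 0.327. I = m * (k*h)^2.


Radius of gyration = 0.327 * 1.84 = 0.60168 m
I = 71.4 * 0.60168^2
= 71.4 * 0.362019
= 25.848 kg*m^2

25.848 kg*m^2


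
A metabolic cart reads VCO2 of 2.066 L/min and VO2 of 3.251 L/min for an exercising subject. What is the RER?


RER = VCO2 / VO2 = 2.066 / 3.251 = 0.6355

0.6355


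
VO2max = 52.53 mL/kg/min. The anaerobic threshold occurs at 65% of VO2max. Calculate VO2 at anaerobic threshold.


AT fraction = 65 / 100 = 0.65
AT VO2 = 52.53 * 0.65
= 34.14 mL/kg/min

34.14 mL/kg/min


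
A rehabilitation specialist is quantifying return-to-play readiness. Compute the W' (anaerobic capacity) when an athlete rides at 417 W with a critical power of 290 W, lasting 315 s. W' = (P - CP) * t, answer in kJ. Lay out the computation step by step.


Above-CP power = 127 W
Duration = 315 s
W' = 127 * 315 = 40005 J
Convert: 40005 / 1000 = 40.005 kJ

40.005 kJ


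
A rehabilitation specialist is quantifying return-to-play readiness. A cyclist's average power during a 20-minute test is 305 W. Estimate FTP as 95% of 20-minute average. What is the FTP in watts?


FTP = 20-min power * 0.95
= 305 * 0.95
= 289.75 W

289.75 W


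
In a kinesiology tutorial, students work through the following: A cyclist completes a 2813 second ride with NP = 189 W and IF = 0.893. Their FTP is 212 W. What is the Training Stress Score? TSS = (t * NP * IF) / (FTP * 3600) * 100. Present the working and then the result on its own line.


t * NP * IF = 2813 * 189 * 0.893 = 474769.701
FTP * 3600 = 763200
TSS = (474769.701 / 763200) * 100 = 62.21

62.21 TSS


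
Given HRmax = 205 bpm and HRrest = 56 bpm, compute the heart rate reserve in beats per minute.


Heart rate reserve = maximum HR minus resting HR
HRR = 205 - 56 = 149 bpm

149 bpm


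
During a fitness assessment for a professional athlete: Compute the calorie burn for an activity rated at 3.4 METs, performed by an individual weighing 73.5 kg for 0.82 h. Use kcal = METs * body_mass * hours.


Product of METs and mass = 3.4 * 73.5 = 249.9
Total kcal = 249.9 * 0.82 = 204.92 kcal

204.92 kcal


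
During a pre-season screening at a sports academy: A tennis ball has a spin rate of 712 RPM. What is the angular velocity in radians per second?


Convert RPM to rad/s: multiply by 2*pi and divide by 60
omega = 712 * 2 * pi / 60
= 74.56 rad/s

74.56 rad/s


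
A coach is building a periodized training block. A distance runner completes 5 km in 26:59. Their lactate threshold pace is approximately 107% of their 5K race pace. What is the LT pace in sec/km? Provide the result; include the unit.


Convert to seconds: 26 min 59 s = 1619 s
Pace per km = 1619 / 5 = 323.8 s/km
LT pace = 323.8 * 1.07 = 346.47 s/km

346.47 s/km


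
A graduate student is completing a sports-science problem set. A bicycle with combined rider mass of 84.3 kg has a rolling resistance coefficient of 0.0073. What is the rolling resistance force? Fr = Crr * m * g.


Fr = 0.0073 * 84.3 * 9.81
= 0.61539 * 9.81
= 6.037 N

6.037 N


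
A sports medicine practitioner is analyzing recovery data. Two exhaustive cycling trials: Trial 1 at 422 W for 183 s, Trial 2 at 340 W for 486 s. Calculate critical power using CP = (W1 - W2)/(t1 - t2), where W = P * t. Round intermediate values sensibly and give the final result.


W1 = 422 * 183 = 77226 J
W2 = 340 * 486 = 165240 J
CP = (77226 - 165240) / (183 - 486)
= -88014 / -303
= 290.48 W

290.48 W


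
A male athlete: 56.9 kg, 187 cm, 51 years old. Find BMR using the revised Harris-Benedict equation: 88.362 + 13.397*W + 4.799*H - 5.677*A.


Intercept = 88.362
Weight contribution = 13.397 * 56.9 = 762.2893
Height contribution = 4.799 * 187 = 897.413
Age contribution = 5.677 * 51 = 289.527
BMR = 88.362 + 762.2893 + 897.413 - 289.527
= 1458.54 kcal/day

1458.54 kcal/day


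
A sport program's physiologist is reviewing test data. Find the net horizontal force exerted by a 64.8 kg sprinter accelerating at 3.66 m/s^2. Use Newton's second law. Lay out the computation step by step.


Newton's second law: F = m * a
F = 64.8 * 3.66 = 237.17 N

237.17 N


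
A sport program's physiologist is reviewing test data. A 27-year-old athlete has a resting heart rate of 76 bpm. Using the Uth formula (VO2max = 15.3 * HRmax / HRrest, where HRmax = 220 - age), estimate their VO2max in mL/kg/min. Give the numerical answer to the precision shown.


HRmax = 220 - 27 = 193 bpm
Ratio = HRmax / HRrest = 193 / 76 = 2.5395
VO2max = 15.3 * 2.5395 = 38.85 mL/kg/min

38.85 mL/kg/min


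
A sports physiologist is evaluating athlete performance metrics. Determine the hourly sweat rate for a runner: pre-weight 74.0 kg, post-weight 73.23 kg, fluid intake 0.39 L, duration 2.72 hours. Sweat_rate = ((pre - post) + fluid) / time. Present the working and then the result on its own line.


Mass lost = 74.0 - 73.23 = 0.77 kg
Add fluid consumed: 0.77 + 0.39 = 1.16 L total sweat
Sweat rate = 1.16 / 2.72 = 0.426 L/h

0.426 L/h


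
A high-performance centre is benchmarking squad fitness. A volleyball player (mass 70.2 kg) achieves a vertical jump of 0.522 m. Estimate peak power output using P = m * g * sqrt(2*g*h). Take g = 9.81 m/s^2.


2 * g * h = 2 * 9.81 * 0.522 = 10.24164
sqrt(10.24164) = 3.200256 m/s
P = 70.2 * 9.81 * 3.200256 = 2203.89 W

2203.89 W


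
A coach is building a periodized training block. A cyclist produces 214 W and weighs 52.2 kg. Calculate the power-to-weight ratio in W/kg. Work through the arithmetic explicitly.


P/W = power / mass
= 214 / 52.2
= 4.1 W/kg

4.1 W/kg


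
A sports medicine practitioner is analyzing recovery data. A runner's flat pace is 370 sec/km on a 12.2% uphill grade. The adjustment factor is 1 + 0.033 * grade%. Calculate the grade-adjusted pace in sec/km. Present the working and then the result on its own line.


Factor = 1 + 0.033 * 12.2 = 1.4026
Adjusted pace = 370 * 1.4026
= 518.96 sec/km

518.96 s/km


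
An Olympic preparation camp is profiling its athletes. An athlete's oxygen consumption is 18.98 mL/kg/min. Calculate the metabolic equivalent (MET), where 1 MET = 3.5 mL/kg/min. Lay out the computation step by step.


MET = VO2 / 3.5
= 18.98 / 3.5
= 5.42 METs

5.42 METs


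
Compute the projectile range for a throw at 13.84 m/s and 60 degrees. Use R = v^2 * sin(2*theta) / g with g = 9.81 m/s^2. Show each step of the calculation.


Two times the angle = 120 degrees
sin(120) = 0.866025
R = 191.5456 * 0.866025 / 9.81 = 16.91 m

16.91 m


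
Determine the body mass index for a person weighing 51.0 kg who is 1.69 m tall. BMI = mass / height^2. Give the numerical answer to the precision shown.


BMI = mass / height^2
= 51.0 / 1.69^2
= 51.0 / 2.8561
= 17.86 kg/m^2

17.86 kg/m^2


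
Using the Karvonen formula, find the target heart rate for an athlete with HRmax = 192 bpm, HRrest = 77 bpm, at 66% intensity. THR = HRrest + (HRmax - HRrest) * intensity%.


HRR = 192 - 77 = 115
THR = 77 + 115 * 0.66
= 77 + 75.9
= 152.9 bpm

152.9 bpm


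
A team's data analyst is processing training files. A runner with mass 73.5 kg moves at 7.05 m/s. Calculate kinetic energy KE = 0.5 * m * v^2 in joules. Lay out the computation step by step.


v^2 = 7.05^2 = 49.7025
KE = 0.5 * 73.5 * 49.7025
= 1826.57 J

1826.57 J


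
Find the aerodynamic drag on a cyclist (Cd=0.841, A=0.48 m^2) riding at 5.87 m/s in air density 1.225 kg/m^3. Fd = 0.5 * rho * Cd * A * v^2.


Fd = 0.5 * 1.225 * 0.841 * 0.48 * 5.87^2
= 0.5 * 1.225 * 0.841 * 0.48 * 34.4569
= 8.52 N

8.52 N


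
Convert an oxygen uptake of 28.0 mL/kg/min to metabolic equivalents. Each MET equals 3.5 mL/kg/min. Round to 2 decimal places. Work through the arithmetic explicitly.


One MET = 3.5 mL/kg/min
Number of METs = 28.0 / 3.5
= 8.0 METs

8.0 METs


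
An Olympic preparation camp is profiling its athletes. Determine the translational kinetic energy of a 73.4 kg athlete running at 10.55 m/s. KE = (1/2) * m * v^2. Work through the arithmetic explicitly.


KE = 0.5 * m * v^2
= 0.5 * 73.4 * 10.55^2
= 0.5 * 73.4 * 111.3025
= 4084.8 J

4084.8 J


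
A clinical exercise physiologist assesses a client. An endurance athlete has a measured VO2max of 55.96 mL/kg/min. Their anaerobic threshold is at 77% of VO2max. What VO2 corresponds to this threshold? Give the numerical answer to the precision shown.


Anaerobic threshold VO2 = VO2max * 77%
= 55.96 * 0.77
= 43.09 mL/kg/min

43.09 mL/kg/min


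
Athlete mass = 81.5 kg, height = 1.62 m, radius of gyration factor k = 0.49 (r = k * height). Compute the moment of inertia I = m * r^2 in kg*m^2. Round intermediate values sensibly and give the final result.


r = k * height = 0.49 * 1.62 = 0.7938 m
r^2 = 0.7938^2 = 0.630118
I = 81.5 * 0.630118 = 51.355 kg*m^2

51.355 kg*m^2


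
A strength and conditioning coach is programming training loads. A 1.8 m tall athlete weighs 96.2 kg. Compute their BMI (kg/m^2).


height^2 = 3.24 m^2
BMI = 96.2 / 3.24 = 29.69 kg/m^2

29.69 kg/m^2


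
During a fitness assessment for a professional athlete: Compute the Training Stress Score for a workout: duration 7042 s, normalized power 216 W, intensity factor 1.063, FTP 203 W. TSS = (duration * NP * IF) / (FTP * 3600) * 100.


Product = 7042 * 216 * 1.063 = 1616899.536
Base = 203 * 3600 = 730800
TSS = 1616899.536 / 730800 * 100 = 221.25

221.25 TSS


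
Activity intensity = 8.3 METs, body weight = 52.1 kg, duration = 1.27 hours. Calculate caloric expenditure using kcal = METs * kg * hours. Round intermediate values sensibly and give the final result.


kcal = 8.3 * 52.1 * 1.27
= 432.43 * 1.27
= 549.19 kcal

549.19 kcal


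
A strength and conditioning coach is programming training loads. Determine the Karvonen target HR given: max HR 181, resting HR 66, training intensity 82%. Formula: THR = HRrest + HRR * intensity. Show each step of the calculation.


HRR = HRmax - HRrest = 181 - 66 = 115
THR = 66 + 115 * 0.82
= 160.3 bpm

160.3 bpm


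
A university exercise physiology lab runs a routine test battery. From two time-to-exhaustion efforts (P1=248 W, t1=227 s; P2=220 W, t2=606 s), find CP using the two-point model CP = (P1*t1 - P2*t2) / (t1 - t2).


Work in trial 1 = 56296 J
Work in trial 2 = 133320 J
Delta work = -77024 J
Delta time = -379 s
CP = -77024 / -379 = 203.23 W

203.23 W


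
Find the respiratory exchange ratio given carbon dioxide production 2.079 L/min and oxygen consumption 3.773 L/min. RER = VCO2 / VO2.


VCO2 = 2.079 L/min
VO2 = 3.773 L/min
RER = 2.079 / 3.773 = 0.551

0.551


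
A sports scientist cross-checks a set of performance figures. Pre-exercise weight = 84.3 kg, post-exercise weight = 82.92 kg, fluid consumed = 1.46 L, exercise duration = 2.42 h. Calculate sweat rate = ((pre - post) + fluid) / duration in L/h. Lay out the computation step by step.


Weight loss = 84.3 - 82.92 = 1.38 kg (approx L)
Total sweat = 1.38 + 1.46 = 2.84 L
Sweat rate = 2.84 / 2.42 = 1.174 L/h

1.174 L/h


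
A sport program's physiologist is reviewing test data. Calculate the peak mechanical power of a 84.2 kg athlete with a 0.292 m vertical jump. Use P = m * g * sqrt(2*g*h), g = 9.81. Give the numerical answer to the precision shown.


First, sqrt(2gh) = sqrt(2 * 9.81 * 0.292)
= sqrt(5.72904) = 2.393541 m/s
Power = 84.2 * 9.81 * 2.393541 = 1977.07 W

1977.07 W


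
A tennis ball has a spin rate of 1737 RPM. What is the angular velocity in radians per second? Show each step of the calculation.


Convert RPM to rad/s: multiply by 2*pi and divide by 60
omega = 1737 * 2 * pi / 60
= 181.898 rad/s

181.898 rad/s


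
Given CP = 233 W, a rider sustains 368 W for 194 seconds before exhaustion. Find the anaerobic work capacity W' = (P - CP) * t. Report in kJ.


Excess power = 368 - 233 = 135 W
Work above CP = 135 * 194 = 26190 J
W' = 26.19 kJ

26.19 kJ


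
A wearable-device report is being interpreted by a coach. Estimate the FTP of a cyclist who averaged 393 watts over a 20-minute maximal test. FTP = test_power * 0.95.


FTP = 393 * 0.95 = 373.35 W

373.35 W


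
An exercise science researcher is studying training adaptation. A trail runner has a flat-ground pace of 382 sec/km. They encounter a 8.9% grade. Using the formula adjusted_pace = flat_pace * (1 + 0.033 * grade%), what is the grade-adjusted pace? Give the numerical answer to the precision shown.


Grade factor = 1 + 0.033 * 8.9 = 1.2937
Adjusted = 382 * 1.2937 = 494.19 sec/km

494.19 s/km


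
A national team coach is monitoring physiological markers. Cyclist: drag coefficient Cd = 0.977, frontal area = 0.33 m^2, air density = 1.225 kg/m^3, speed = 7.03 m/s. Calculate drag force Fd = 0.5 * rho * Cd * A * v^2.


v^2 = 7.03^2 = 49.4209
Fd = 0.5 * 1.225 * 0.977 * 0.33 * 49.4209
= 9.759 N

9.759 N


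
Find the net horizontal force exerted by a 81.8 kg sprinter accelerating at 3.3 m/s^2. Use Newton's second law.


Newton's second law: F = m * a
F = 81.8 * 3.3 = 269.94 N

269.94 N


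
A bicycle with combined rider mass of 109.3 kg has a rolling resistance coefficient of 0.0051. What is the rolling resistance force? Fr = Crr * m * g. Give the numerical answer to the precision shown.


Fr = 0.0051 * 109.3 * 9.81
= 0.55743 * 9.81
= 5.468 N

5.468 N


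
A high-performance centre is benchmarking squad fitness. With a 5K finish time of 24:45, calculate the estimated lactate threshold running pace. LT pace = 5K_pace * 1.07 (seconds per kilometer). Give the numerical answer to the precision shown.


Race duration = 1485 s for 5 km
Average pace = 1485 / 5 = 297.0 s/km
LT pace = 297.0 * 1.07
= 317.79 s/km

317.79 s/km


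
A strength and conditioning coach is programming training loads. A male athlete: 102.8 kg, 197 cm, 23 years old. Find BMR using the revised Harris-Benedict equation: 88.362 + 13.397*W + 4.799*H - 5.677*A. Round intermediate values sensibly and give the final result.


Intercept = 88.362
Weight contribution = 13.397 * 102.8 = 1377.2116
Height contribution = 4.799 * 197 = 945.403
Age contribution = 5.677 * 23 = 130.571
BMR = 88.362 + 1377.2116 + 945.403 - 130.571
= 2280.41 kcal/day

2280.41 kcal/day


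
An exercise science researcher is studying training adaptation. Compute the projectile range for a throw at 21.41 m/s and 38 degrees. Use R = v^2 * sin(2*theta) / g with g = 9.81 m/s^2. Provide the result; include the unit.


Two times the angle = 76 degrees
sin(76) = 0.970296
R = 458.3881 * 0.970296 / 9.81 = 45.339 m

45.339 m


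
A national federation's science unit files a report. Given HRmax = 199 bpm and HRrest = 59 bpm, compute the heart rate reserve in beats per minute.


Heart rate reserve = maximum HR minus resting HR
HRR = 199 - 59 = 140 bpm

140 bpm


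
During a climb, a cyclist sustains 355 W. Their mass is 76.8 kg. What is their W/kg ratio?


Power-to-weight = 355 W / 76.8 kg
= 4.622 W/kg

4.622 W/kg


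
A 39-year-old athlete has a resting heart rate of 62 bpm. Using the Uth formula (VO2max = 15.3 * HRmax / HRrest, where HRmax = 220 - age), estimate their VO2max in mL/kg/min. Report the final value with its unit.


HRmax = 220 - 39 = 181 bpm
Ratio = HRmax / HRrest = 181 / 62 = 2.9194
VO2max = 15.3 * 2.9194 = 44.67 mL/kg/min

44.67 mL/kg/min


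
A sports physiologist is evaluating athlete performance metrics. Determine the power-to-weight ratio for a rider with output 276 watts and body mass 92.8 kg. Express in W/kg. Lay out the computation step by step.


P/W = 276 / 92.8 = 2.974 W/kg

2.974 W/kg


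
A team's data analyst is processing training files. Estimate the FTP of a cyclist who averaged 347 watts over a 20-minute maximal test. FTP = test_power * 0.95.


FTP = 347 * 0.95 = 329.65 W

329.65 W


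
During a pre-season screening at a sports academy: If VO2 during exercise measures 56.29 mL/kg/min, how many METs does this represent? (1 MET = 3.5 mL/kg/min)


METs = VO2 / 3.5 = 56.29 / 3.5 = 16.08

16.08 METs


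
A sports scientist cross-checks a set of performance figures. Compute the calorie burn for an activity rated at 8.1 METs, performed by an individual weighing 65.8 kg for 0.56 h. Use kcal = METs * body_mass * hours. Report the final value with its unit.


Product of METs and mass = 8.1 * 65.8 = 532.98
Total kcal = 532.98 * 0.56 = 298.47 kcal

298.47 kcal


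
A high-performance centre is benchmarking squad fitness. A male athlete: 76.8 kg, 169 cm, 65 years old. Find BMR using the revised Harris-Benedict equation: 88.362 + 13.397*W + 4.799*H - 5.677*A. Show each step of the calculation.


Intercept = 88.362
Weight contribution = 13.397 * 76.8 = 1028.8896
Height contribution = 4.799 * 169 = 811.031
Age contribution = 5.677 * 65 = 369.005
BMR = 88.362 + 1028.8896 + 811.031 - 369.005
= 1559.28 kcal/day

1559.28 kcal/day


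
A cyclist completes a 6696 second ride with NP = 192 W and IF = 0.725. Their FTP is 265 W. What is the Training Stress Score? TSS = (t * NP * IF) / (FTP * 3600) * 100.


t * NP * IF = 6696 * 192 * 0.725 = 932083.2
FTP * 3600 = 954000
TSS = (932083.2 / 954000) * 100 = 97.7

97.7 TSS


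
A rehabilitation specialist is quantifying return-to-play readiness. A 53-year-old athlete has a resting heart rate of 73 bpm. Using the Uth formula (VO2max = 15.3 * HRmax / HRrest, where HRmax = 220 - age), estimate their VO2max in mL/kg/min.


HRmax = 220 - 53 = 167 bpm
Ratio = HRmax / HRrest = 167 / 73 = 2.2877
VO2max = 15.3 * 2.2877 = 35.0 mL/kg/min

35.0 mL/kg/min


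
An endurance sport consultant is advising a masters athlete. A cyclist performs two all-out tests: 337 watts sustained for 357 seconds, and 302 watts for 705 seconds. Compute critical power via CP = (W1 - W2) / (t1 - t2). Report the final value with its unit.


W1 = P1 * t1 = 337 * 357 = 120309 J
W2 = P2 * t2 = 302 * 705 = 212910 J
CP = (120309 - 212910) / (357 - 705)
= 266.09 W

266.09 W


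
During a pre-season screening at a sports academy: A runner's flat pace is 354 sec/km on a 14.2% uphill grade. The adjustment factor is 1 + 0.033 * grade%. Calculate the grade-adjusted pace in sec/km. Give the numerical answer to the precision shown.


Factor = 1 + 0.033 * 14.2 = 1.4686
Adjusted pace = 354 * 1.4686
= 519.88 sec/km

519.88 s/km


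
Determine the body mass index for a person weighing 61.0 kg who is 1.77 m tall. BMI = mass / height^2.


BMI = mass / height^2
= 61.0 / 1.77^2
= 61.0 / 3.1329
= 19.47 kg/m^2

19.47 kg/m^2


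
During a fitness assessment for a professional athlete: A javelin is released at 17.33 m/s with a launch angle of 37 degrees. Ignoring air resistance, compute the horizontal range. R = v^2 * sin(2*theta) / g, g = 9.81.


Launch speed squared = 300.3289
sin(2 * 37 deg) = 0.961262
Range = 300.3289 * 0.961262 / 9.81
= 29.429 m

29.429 m


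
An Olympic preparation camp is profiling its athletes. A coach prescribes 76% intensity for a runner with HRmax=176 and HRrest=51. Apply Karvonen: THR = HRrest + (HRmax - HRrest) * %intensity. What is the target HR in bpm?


Heart rate reserve = 176 - 51 = 125
Intensity fraction = 76 / 100 = 0.76
THR = 51 + 125 * 0.76 = 146.0 bpm

146.0 bpm


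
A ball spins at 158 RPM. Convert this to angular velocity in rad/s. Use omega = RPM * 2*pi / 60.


omega = 158 * 2 * pi / 60
= 158 * 6.28318531 / 60
= 992.743 / 60
= 16.546 rad/s

16.546 rad/s


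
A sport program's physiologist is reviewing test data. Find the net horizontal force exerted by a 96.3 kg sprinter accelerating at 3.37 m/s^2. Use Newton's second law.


Newton's second law: F = m * a
F = 96.3 * 3.37 = 324.53 N

324.53 N


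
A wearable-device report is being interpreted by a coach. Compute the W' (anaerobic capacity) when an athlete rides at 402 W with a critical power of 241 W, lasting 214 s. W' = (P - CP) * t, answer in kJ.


Above-CP power = 161 W
Duration = 214 s
W' = 161 * 214 = 34454 J
Convert: 34454 / 1000 = 34.454 kJ

34.454 kJ


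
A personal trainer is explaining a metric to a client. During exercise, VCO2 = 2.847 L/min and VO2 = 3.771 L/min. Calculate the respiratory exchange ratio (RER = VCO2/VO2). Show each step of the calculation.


RER = VCO2 / VO2
= 2.847 / 3.771
= 0.755

0.755


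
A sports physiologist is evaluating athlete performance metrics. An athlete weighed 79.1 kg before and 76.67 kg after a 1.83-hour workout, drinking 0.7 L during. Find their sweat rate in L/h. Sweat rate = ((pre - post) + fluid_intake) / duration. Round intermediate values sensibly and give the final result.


Body mass change = 2.43 kg
Total sweat loss = 2.43 + 0.7 = 3.13 L
Rate = 3.13 / 1.83 = 1.71 L/h

1.71 L/h


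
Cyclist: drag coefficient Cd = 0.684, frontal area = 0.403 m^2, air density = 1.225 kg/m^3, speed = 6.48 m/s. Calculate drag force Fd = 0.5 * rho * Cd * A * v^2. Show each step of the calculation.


v^2 = 6.48^2 = 41.9904
Fd = 0.5 * 1.225 * 0.684 * 0.403 * 41.9904
= 7.09 N

7.09 N


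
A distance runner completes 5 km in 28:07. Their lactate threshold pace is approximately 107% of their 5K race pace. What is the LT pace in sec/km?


Convert to seconds: 28 min 7 s = 1687 s
Pace per km = 1687 / 5 = 337.4 s/km
LT pace = 337.4 * 1.07 = 361.02 s/km

361.02 s/km


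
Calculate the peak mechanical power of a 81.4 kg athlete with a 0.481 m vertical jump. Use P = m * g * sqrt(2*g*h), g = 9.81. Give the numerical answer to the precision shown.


First, sqrt(2gh) = sqrt(2 * 9.81 * 0.481)
= sqrt(9.43722) = 3.072006 m/s
Power = 81.4 * 9.81 * 3.072006 = 2453.1 W

2453.1 W


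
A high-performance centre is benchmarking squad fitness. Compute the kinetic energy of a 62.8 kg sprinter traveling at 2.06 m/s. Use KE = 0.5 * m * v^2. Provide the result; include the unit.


Velocity squared = 4.2436
KE = 0.5 * 62.8 * 4.2436 = 133.25 J

133.25 J


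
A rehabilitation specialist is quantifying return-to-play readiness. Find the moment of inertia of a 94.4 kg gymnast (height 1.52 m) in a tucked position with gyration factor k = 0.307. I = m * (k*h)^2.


Radius of gyration = 0.307 * 1.52 = 0.46664 m
I = 94.4 * 0.46664^2
= 94.4 * 0.217753
= 20.556 kg*m^2

20.556 kg*m^2


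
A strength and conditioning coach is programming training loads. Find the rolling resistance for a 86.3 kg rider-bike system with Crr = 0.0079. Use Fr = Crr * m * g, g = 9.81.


m * g = 86.3 * 9.81 = 846.603 N
Fr = 0.0079 * 846.603 = 6.688 N

6.688 N


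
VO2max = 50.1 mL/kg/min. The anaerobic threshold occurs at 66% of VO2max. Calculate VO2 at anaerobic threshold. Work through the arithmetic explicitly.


AT fraction = 66 / 100 = 0.66
AT VO2 = 50.1 * 0.66
= 33.07 mL/kg/min

33.07 mL/kg/min


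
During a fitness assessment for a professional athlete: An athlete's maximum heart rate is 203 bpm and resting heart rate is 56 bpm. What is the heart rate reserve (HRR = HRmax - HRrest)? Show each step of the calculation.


HRR = HRmax - HRrest
= 203 - 56
= 147 bpm

147 bpm


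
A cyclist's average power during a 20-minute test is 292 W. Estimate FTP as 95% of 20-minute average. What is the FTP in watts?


FTP = 20-min power * 0.95
= 292 * 0.95
= 277.4 W

277.4 W


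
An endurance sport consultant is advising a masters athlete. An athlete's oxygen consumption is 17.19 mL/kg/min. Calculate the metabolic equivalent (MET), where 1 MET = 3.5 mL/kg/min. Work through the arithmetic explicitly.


MET = VO2 / 3.5
= 17.19 / 3.5
= 4.91 METs

4.91 METs


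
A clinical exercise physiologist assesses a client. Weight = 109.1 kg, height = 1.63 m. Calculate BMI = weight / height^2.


height^2 = 1.63^2 = 2.6569
BMI = 109.1 / 2.6569 = 41.06 kg/m^2

41.06 kg/m^2


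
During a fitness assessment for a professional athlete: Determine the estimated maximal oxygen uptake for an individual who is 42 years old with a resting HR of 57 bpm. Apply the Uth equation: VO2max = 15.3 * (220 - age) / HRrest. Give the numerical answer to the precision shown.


HRmax = 220 - 42 = 178
VO2max = 15.3 * (178 / 57)
= 15.3 * 3.1228
= 47.78 mL/kg/min

47.78 mL/kg/min


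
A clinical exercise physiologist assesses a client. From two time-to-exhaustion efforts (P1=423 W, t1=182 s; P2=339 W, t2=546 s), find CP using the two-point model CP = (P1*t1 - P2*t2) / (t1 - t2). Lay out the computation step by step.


Work in trial 1 = 76986 J
Work in trial 2 = 185094 J
Delta work = -108108 J
Delta time = -364 s
CP = -108108 / -364 = 297.0 W

297.0 W


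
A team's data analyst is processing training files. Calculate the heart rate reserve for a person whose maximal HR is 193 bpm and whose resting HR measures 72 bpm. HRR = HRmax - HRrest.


HRmax = 193 bpm
HRrest = 72 bpm
HRR = 193 - 72 = 121 bpm

121 bpm


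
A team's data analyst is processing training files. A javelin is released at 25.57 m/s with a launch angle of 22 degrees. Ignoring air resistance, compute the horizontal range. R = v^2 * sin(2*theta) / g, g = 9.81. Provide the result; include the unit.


Launch speed squared = 653.8249
sin(2 * 22 deg) = 0.694658
Range = 653.8249 * 0.694658 / 9.81
= 46.298 m

46.298 m


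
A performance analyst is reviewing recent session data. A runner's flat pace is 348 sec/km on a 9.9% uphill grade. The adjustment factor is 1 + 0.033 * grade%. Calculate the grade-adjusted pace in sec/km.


Factor = 1 + 0.033 * 9.9 = 1.3267
Adjusted pace = 348 * 1.3267
= 461.69 sec/km

461.69 s/km


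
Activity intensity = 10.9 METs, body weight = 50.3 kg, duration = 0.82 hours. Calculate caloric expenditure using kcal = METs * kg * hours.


kcal = 10.9 * 50.3 * 0.82
= 548.27 * 0.82
= 449.58 kcal

449.58 kcal


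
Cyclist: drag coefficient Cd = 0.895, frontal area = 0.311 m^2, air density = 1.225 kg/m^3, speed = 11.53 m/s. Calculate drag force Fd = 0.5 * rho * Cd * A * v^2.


v^2 = 11.53^2 = 132.9409
Fd = 0.5 * 1.225 * 0.895 * 0.311 * 132.9409
= 22.665 N

22.665 N


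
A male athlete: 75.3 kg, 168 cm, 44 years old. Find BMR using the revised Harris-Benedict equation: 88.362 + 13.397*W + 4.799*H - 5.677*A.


Intercept = 88.362
Weight contribution = 13.397 * 75.3 = 1008.7941
Height contribution = 4.799 * 168 = 806.232
Age contribution = 5.677 * 44 = 249.788
BMR = 88.362 + 1008.7941 + 806.232 - 249.788
= 1653.6 kcal/day

1653.6 kcal/day


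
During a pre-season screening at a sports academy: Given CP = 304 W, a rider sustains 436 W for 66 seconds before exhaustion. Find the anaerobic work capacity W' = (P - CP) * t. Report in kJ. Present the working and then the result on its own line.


Excess power = 436 - 304 = 132 W
Work above CP = 132 * 66 = 8712 J
W' = 8.712 kJ

8.712 kJ


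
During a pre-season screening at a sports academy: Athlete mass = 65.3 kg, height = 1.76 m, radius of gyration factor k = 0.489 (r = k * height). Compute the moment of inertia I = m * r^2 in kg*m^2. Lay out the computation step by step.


r = k * height = 0.489 * 1.76 = 0.86064 m
r^2 = 0.86064^2 = 0.740701
I = 65.3 * 0.740701 = 48.368 kg*m^2

48.368 kg*m^2


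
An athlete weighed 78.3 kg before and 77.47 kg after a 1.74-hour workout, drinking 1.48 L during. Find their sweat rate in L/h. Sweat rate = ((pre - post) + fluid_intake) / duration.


Body mass change = 0.83 kg
Total sweat loss = 0.83 + 1.48 = 2.31 L
Rate = 2.31 / 1.74 = 1.328 L/h

1.328 L/h


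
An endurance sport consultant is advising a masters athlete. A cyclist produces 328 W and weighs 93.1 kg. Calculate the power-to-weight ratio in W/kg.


P/W = power / mass
= 328 / 93.1
= 3.523 W/kg

3.523 W/kg


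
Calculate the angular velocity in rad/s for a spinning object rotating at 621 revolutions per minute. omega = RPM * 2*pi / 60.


omega = RPM * 2*pi / 60
= 621 * 6.28318531 / 60
= 65.031 rad/s

65.031 rad/s


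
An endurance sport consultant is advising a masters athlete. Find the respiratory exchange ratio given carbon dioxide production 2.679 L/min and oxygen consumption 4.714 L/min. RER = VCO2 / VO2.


VCO2 = 2.679 L/min
VO2 = 4.714 L/min
RER = 2.679 / 4.714 = 0.5683

0.5683


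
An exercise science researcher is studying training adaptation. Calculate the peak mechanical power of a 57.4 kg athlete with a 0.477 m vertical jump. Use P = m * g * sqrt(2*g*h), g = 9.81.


First, sqrt(2gh) = sqrt(2 * 9.81 * 0.477)
= sqrt(9.35874) = 3.059206 m/s
Power = 57.4 * 9.81 * 3.059206 = 1722.62 W

1722.62 W


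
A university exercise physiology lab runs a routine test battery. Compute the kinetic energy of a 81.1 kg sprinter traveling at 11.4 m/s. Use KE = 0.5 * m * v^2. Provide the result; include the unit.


Velocity squared = 129.96
KE = 0.5 * 81.1 * 129.96 = 5269.88 J

5269.88 J


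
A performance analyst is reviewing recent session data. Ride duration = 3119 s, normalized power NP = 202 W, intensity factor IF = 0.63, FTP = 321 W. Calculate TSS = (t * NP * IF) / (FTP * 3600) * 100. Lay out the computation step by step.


Numerator = 3119 * 202 * 0.63 = 396923.94
Denominator = 321 * 3600 = 1155600
TSS = 396923.94 / 1155600 * 100
= 34.35

34.35 TSS


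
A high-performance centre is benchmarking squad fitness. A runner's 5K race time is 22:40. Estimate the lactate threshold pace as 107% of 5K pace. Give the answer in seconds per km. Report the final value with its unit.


Total race time = 22*60 + 40 = 1360 seconds
5K pace = 1360 / 5 = 272.0 sec/km
LT pace = 272.0 * 1.07 = 291.04 sec/km

291.04 s/km


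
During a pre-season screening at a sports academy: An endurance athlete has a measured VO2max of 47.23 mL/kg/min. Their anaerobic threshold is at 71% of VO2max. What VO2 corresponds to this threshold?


Anaerobic threshold VO2 = VO2max * 71%
= 47.23 * 0.71
= 33.53 mL/kg/min

33.53 mL/kg/min


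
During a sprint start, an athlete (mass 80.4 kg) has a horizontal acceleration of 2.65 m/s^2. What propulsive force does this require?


Propulsive force = mass * acceleration
= 80.4 kg * 2.65 m/s^2
= 213.06 N

213.06 N


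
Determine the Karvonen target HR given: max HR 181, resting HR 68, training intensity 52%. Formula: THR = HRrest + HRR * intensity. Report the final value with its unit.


HRR = HRmax - HRrest = 181 - 68 = 113
THR = 68 + 113 * 0.52
= 126.76 bpm

126.76 bpm
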